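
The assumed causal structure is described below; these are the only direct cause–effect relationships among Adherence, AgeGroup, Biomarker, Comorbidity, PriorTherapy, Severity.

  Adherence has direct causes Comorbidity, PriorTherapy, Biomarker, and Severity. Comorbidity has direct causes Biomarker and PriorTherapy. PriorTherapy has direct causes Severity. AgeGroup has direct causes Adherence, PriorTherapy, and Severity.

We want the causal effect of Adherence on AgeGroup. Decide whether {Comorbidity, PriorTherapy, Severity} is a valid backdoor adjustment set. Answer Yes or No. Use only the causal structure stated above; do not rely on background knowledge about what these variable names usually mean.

Backdoor paths from Adherence to AgeGroup (paths whose first edge points into Adherence):
  P1: Adherence <- Biomarker -> Comorbidity <- PriorTherapy <- Severity -> AgeGroup
  P2: Adherence <- Biomarker -> Comorbidity <- PriorTherapy -> AgeGroup
  P3: Adherence <- Severity -> PriorTherapy -> AgeGroup
  P4: Adherence <- Severity -> AgeGroup
  P5: Adherence <- PriorTherapy <- Severity -> AgeGroup
  P6: Adherence <- PriorTherapy -> AgeGroup
  P7: Adherence <- Comorbidity <- PriorTherapy <- Severity -> AgeGroup
  P8: Adherence <- Comorbidity <- PriorTherapy -> AgeGroup
Condition 1 (no descendant of Adherence in the set): holds — descendants of Adherence are {AgeGroup}; none are in {Comorbidity, PriorTherapy, Severity}.
Condition 2 (every backdoor path blocked by {Comorbidity, PriorTherapy, Severity}):
  P1: blocked at chain node PriorTherapy ∈ conditioning set.
  P2: blocked at fork node PriorTherapy ∈ conditioning set.
  P3: blocked at fork node Severity ∈ conditioning set.
  P4: blocked at fork node Severity ∈ conditioning set.
  P5: blocked at chain node PriorTherapy ∈ conditioning set.
  P6: blocked at fork node PriorTherapy ∈ conditioning set.
  P7: blocked at chain node Comorbidity ∈ conditioning set.
  P8: blocked at chain node Comorbidity ∈ conditioning set.
{Comorbidity, PriorTherapy, Severity} satisfies the backdoor criterion.

Yes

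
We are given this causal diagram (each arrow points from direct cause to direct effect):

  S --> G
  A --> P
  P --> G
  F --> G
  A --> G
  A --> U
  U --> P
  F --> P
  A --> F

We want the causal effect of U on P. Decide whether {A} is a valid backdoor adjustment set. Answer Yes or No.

Yes

Backdoor paths from U to P (paths whose first edge points into U):
  P1: U <- A -> F -> P
  P2: U <- A -> F -> G <- P
  P3: U <- A -> P
  P4: U <- A -> G <- F -> P
  P5: U <- A -> G <- P
Condition 1 (no descendant of U in the set): holds — descendants of U are {G, P}; none are in {A}.
Condition 2 (every backdoor path blocked by {A}):
  P1: blocked at fork node A ∈ conditioning set.
  P2: blocked at fork node A ∈ conditioning set.
  P3: blocked at fork node A ∈ conditioning set.
  P4: blocked at fork node A ∈ conditioning set.
  P5: blocked at fork node A ∈ conditioning set.
{A} satisfies the backdoor criterion.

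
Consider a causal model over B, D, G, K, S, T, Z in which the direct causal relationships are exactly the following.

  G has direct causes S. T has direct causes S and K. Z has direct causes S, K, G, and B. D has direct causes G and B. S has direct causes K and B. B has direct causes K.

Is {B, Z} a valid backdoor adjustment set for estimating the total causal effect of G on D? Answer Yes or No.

Backdoor paths from G to D (paths whose first edge points into G):
  P1: G <- S <- K -> B -> D
  P2: G <- S <- K -> Z <- B -> D
  P3: G <- S <- B -> D
  P4: G <- S -> T <- K -> B -> D
  P5: G <- S -> T <- K -> Z <- B -> D
  P6: G <- S -> Z <- K -> B -> D
  P7: G <- S -> Z <- B -> D
Condition 1 (no descendant of G in the set): FAILS — Z is a descendant of G.
Condition 2 (every backdoor path blocked by {B, Z}):
  P1: blocked at chain node B ∈ conditioning set.
  P2: blocked at fork node B ∈ conditioning set.
  P3: blocked at fork node B ∈ conditioning set.
  P4: blocked at collider T (neither it nor any descendant is in the conditioning set).
  P5: blocked at collider T (neither it nor any descendant is in the conditioning set).
  P6: blocked at chain node B ∈ conditioning set.
  P7: blocked at fork node B ∈ conditioning set.
{B, Z} does not satisfy the backdoor criterion.

No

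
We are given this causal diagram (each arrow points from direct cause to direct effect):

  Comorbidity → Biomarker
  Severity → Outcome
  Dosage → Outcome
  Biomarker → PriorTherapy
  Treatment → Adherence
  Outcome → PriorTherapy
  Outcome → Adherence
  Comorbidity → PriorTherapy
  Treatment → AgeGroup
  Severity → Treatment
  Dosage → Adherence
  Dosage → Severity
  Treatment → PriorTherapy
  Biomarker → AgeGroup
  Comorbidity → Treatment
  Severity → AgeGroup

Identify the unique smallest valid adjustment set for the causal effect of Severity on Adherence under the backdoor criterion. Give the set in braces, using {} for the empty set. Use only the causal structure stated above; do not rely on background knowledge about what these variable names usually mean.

{Dosage}

Variables eligible for adjustment (non-descendants of Severity, excluding Severity and Adherence): {Biomarker, Comorbidity, Dosage}.
Backdoor paths from Severity to Adherence:
  P1: Severity <- Dosage -> Outcome -> Adherence
  P2: Severity <- Dosage -> Outcome -> PriorTherapy <- Comorbidity -> Biomarker -> AgeGroup <- Treatment -> Adherence
  P3: Severity <- Dosage -> Outcome -> PriorTherapy <- Comorbidity -> Treatment -> Adherence
  P4: Severity <- Dosage -> Outcome -> PriorTherapy <- Biomarker <- Comorbidity -> Treatment -> Adherence
  P5: Severity <- Dosage -> Outcome -> PriorTherapy <- Biomarker -> AgeGroup <- Treatment -> Adherence
  P6: Severity <- Dosage -> Outcome -> PriorTherapy <- Treatment -> Adherence
  P7: Severity <- Dosage -> Adherence
The empty set is not sufficient: P1 (Severity <- Dosage -> Outcome -> Adherence) has no collider blocking it and no conditioned non-collider, so it is open.
Try {Dosage}:
  P1: blocked at fork node Dosage ∈ conditioning set.
  P2: blocked at fork node Dosage ∈ conditioning set.
  P3: blocked at fork node Dosage ∈ conditioning set.
  P4: blocked at fork node Dosage ∈ conditioning set.
  P5: blocked at fork node Dosage ∈ conditioning set.
  P6: blocked at fork node Dosage ∈ conditioning set.
  P7: blocked at fork node Dosage ∈ conditioning set.
{Dosage} contains no descendant of Severity and blocks every backdoor path.
No other singleton works — e.g. {Comorbidity} leaves P1 open — so {Dosage} is the unique smallest valid adjustment set.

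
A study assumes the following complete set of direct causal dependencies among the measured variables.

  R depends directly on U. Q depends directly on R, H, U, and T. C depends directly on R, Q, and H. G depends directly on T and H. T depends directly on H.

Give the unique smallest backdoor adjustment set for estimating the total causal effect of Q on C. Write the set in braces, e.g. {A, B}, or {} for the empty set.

{H, R}

Variables eligible for adjustment (non-descendants of Q, excluding Q and C): {G, H, R, T, U}.
Backdoor paths from Q to C:
  P1: Q <- H -> C
  P2: Q <- U -> R -> C
  P3: Q <- R -> C
  P4: Q <- T <- H -> C
  P5: Q <- T -> G <- H -> C
The empty set is not sufficient: P1 (Q <- H -> C) has no collider blocking it and no conditioned non-collider, so it is open.
Try {H, R}:
  P1: blocked at fork node H ∈ conditioning set.
  P2: blocked at chain node R ∈ conditioning set.
  P3: blocked at fork node R ∈ conditioning set.
  P4: blocked at fork node H ∈ conditioning set.
  P5: blocked at collider G (neither it nor any descendant is in the conditioning set).
{H, R} contains no descendant of Q and blocks every backdoor path.
Every element of {H, R} is needed (dropping H leaves P1 open; dropping R leaves P2 open), so no proper subset is valid.
Among all size-2 subsets of the eligible variables, only {H, R} blocks every backdoor path, so it is the unique smallest valid adjustment set.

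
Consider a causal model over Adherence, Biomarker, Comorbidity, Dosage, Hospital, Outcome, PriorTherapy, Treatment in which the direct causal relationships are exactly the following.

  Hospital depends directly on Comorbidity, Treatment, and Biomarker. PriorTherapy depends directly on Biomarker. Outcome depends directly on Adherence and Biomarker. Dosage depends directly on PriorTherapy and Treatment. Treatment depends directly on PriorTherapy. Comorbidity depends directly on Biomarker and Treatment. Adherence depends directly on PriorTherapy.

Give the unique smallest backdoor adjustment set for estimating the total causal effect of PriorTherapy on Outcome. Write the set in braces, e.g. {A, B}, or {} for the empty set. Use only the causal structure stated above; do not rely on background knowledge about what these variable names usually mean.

{Biomarker}

Variables eligible for adjustment (non-descendants of PriorTherapy, excluding PriorTherapy and Outcome): {Biomarker}.
Backdoor paths from PriorTherapy to Outcome:
  P1: PriorTherapy <- Biomarker -> Outcome
The empty set is not sufficient: P1 (PriorTherapy <- Biomarker -> Outcome) has no collider blocking it and no conditioned non-collider, so it is open.
Try {Biomarker}:
  P1: blocked at fork node Biomarker ∈ conditioning set.
{Biomarker} contains no descendant of PriorTherapy and blocks every backdoor path.
{Biomarker} is the unique smallest valid adjustment set.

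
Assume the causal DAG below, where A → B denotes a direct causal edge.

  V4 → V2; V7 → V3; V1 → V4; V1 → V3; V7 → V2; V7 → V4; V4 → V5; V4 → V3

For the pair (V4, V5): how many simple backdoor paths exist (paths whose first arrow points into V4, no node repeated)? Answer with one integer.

0

A backdoor path from V4 to V5 is any simple undirected path whose first edge points into V4 (i.e. leaves V4 via a parent).
Parents of V4: {V1, V7}.
No simple path from any parent of V4 reaches V5 without revisiting V4, so there are no backdoor paths.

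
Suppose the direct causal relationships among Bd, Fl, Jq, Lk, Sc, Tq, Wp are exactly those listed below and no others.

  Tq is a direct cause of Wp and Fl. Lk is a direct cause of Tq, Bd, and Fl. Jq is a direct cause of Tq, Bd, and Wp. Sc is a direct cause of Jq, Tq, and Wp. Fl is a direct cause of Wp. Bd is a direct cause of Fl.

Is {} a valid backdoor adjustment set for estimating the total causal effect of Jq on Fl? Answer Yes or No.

Backdoor paths from Jq to Fl (paths whose first edge points into Jq):
  P1: Jq <- Sc -> Tq <- Lk -> Bd -> Fl
  P2: Jq <- Sc -> Tq <- Lk -> Fl
  P3: Jq <- Sc -> Tq -> Fl
  P4: Jq <- Sc -> Tq -> Wp <- Fl
  P5: Jq <- Sc -> Wp <- Tq <- Lk -> Bd -> Fl
  P6: Jq <- Sc -> Wp <- Tq <- Lk -> Fl
  P7: Jq <- Sc -> Wp <- Tq -> Fl
  P8: Jq <- Sc -> Wp <- Fl
Condition 1 (no descendant of Jq in the set): holds — descendants of Jq are {Bd, Fl, Tq, Wp}; none are in {}.
Condition 2 (every backdoor path blocked by {}):
  P1: blocked at collider Tq (neither it nor any descendant is in the conditioning set).
  P2: blocked at collider Tq (neither it nor any descendant is in the conditioning set).
  P3: open — no interior node is in the conditioning set.
  P4: blocked at collider Wp (neither it nor any descendant is in the conditioning set).
  P5: blocked at collider Wp (neither it nor any descendant is in the conditioning set).
  P6: blocked at collider Wp (neither it nor any descendant is in the conditioning set).
  P7: blocked at collider Wp (neither it nor any descendant is in the conditioning set).
  P8: blocked at collider Wp (neither it nor any descendant is in the conditioning set).
{} does not satisfy the backdoor criterion.

No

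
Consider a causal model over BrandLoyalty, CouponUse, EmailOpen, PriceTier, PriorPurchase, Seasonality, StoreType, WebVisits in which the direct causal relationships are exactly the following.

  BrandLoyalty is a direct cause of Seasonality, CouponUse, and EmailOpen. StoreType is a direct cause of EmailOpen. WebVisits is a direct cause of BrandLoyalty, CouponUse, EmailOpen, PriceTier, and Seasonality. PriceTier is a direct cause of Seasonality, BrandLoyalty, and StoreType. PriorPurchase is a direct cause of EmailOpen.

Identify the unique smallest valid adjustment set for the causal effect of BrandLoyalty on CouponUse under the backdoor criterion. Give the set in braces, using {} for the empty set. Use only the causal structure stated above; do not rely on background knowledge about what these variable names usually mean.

Variables eligible for adjustment (non-descendants of BrandLoyalty, excluding BrandLoyalty and CouponUse): {PriceTier, PriorPurchase, StoreType, WebVisits}.
Backdoor paths from BrandLoyalty to CouponUse:
  P1: BrandLoyalty <- WebVisits -> CouponUse
  P2: BrandLoyalty <- PriceTier <- WebVisits -> CouponUse
  P3: BrandLoyalty <- PriceTier -> Seasonality <- WebVisits -> CouponUse
  P4: BrandLoyalty <- PriceTier -> StoreType -> EmailOpen <- WebVisits -> CouponUse
The empty set is not sufficient: P1 (BrandLoyalty <- WebVisits -> CouponUse) has no collider blocking it and no conditioned non-collider, so it is open.
Try {WebVisits}:
  P1: blocked at fork node WebVisits ∈ conditioning set.
  P2: blocked at fork node WebVisits ∈ conditioning set.
  P3: blocked at collider Seasonality (neither it nor any descendant is in the conditioning set).
  P4: blocked at collider EmailOpen (neither it nor any descendant is in the conditioning set).
{WebVisits} contains no descendant of BrandLoyalty and blocks every backdoor path.
No other singleton works — e.g. {PriceTier} leaves P1 open — so {WebVisits} is the unique smallest valid adjustment set.

{WebVisits}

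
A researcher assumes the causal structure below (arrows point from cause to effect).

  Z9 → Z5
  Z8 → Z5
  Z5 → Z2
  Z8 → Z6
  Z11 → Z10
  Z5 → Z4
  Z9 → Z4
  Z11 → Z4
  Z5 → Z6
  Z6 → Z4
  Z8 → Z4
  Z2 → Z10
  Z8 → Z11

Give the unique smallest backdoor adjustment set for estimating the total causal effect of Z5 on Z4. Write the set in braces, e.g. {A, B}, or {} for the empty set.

{Z8, Z9}

Variables eligible for adjustment (non-descendants of Z5, excluding Z5 and Z4): {Z11, Z8, Z9}.
Backdoor paths from Z5 to Z4:
  P1: Z5 <- Z8 -> Z11 -> Z4
  P2: Z5 <- Z8 -> Z6 -> Z4
  P3: Z5 <- Z8 -> Z4
  P4: Z5 <- Z9 -> Z4
The empty set is not sufficient: P1 (Z5 <- Z8 -> Z11 -> Z4) has no collider blocking it and no conditioned non-collider, so it is open.
Try {Z8, Z9}:
  P1: blocked at fork node Z8 ∈ conditioning set.
  P2: blocked at fork node Z8 ∈ conditioning set.
  P3: blocked at fork node Z8 ∈ conditioning set.
  P4: blocked at fork node Z9 ∈ conditioning set.
{Z8, Z9} contains no descendant of Z5 and blocks every backdoor path.
Every element of {Z8, Z9} is needed (dropping Z8 leaves P1 open; dropping Z9 leaves P4 open), so no proper subset is valid.
Among all size-2 subsets of the eligible variables, only {Z8, Z9} blocks every backdoor path, so it is the unique smallest valid adjustment set.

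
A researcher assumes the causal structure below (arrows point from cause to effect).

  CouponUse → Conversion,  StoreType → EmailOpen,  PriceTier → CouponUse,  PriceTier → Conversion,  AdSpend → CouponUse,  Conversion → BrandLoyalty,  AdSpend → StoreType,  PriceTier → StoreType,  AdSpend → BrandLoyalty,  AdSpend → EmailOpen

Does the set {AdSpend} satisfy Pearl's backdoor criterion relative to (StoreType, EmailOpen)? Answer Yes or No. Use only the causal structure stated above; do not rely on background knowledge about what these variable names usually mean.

Backdoor paths from StoreType to EmailOpen (paths whose first edge points into StoreType):
  P1: StoreType <- PriceTier -> CouponUse <- AdSpend -> EmailOpen
  P2: StoreType <- PriceTier -> CouponUse -> Conversion -> BrandLoyalty <- AdSpend -> EmailOpen
  P3: StoreType <- PriceTier -> Conversion <- CouponUse <- AdSpend -> EmailOpen
  P4: StoreType <- PriceTier -> Conversion -> BrandLoyalty <- AdSpend -> EmailOpen
  P5: StoreType <- AdSpend -> EmailOpen
Condition 1 (no descendant of StoreType in the set): holds — descendants of StoreType are {EmailOpen}; none are in {AdSpend}.
Condition 2 (every backdoor path blocked by {AdSpend}):
  P1: blocked at collider CouponUse (neither it nor any descendant is in the conditioning set).
  P2: blocked at collider BrandLoyalty (neither it nor any descendant is in the conditioning set).
  P3: blocked at collider Conversion (neither it nor any descendant is in the conditioning set).
  P4: blocked at collider BrandLoyalty (neither it nor any descendant is in the conditioning set).
  P5: blocked at fork node AdSpend ∈ conditioning set.
{AdSpend} satisfies the backdoor criterion.

Yes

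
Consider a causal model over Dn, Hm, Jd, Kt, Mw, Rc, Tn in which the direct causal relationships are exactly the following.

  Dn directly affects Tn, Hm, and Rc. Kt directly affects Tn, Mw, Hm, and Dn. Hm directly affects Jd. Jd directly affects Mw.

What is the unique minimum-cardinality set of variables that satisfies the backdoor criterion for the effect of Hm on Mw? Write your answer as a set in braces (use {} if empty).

Variables eligible for adjustment (non-descendants of Hm, excluding Hm and Mw): {Dn, Kt, Rc, Tn}.
Backdoor paths from Hm to Mw:
  P1: Hm <- Kt -> Mw
  P2: Hm <- Dn <- Kt -> Mw
  P3: Hm <- Dn -> Tn <- Kt -> Mw
The empty set is not sufficient: P1 (Hm <- Kt -> Mw) has no collider blocking it and no conditioned non-collider, so it is open.
Try {Kt}:
  P1: blocked at fork node Kt ∈ conditioning set.
  P2: blocked at fork node Kt ∈ conditioning set.
  P3: blocked at collider Tn (neither it nor any descendant is in the conditioning set).
{Kt} contains no descendant of Hm and blocks every backdoor path.
No other singleton works — e.g. {Dn} leaves P1 open — so {Kt} is the unique smallest valid adjustment set.

{Kt}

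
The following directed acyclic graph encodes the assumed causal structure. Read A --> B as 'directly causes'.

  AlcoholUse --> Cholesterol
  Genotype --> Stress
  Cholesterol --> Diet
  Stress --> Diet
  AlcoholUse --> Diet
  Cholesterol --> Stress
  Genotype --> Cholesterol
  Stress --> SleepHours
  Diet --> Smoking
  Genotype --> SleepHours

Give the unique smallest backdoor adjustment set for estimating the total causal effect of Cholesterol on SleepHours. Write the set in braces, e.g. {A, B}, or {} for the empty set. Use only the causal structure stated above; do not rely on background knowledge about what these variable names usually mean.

{Genotype}

Variables eligible for adjustment (non-descendants of Cholesterol, excluding Cholesterol and SleepHours): {AlcoholUse, Genotype}.
Backdoor paths from Cholesterol to SleepHours:
  P1: Cholesterol <- Genotype -> Stress -> SleepHours
  P2: Cholesterol <- Genotype -> SleepHours
  P3: Cholesterol <- AlcoholUse -> Diet <- Stress <- Genotype -> SleepHours
  P4: Cholesterol <- AlcoholUse -> Diet <- Stress -> SleepHours
The empty set is not sufficient: P1 (Cholesterol <- Genotype -> Stress -> SleepHours) has no collider blocking it and no conditioned non-collider, so it is open.
Try {Genotype}:
  P1: blocked at fork node Genotype ∈ conditioning set.
  P2: blocked at fork node Genotype ∈ conditioning set.
  P3: blocked at collider Diet (neither it nor any descendant is in the conditioning set).
  P4: blocked at collider Diet (neither it nor any descendant is in the conditioning set).
{Genotype} contains no descendant of Cholesterol and blocks every backdoor path.
No other singleton works — e.g. {AlcoholUse} leaves P1 open — so {Genotype} is the unique smallest valid adjustment set.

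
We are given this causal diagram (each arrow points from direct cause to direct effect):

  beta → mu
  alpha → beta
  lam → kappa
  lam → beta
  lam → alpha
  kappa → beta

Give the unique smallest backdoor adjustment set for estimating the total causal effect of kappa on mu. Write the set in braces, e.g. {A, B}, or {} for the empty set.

Variables eligible for adjustment (non-descendants of kappa, excluding kappa and mu): {alpha, lam}.
Backdoor paths from kappa to mu:
  P1: kappa <- lam -> alpha -> beta -> mu
  P2: kappa <- lam -> beta -> mu
The empty set is not sufficient: P1 (kappa <- lam -> alpha -> beta -> mu) has no collider blocking it and no conditioned non-collider, so it is open.
Try {lam}:
  P1: blocked at fork node lam ∈ conditioning set.
  P2: blocked at fork node lam ∈ conditioning set.
{lam} contains no descendant of kappa and blocks every backdoor path.
No other singleton works — e.g. {alpha} leaves P2 open — so {lam} is the unique smallest valid adjustment set.

{lam}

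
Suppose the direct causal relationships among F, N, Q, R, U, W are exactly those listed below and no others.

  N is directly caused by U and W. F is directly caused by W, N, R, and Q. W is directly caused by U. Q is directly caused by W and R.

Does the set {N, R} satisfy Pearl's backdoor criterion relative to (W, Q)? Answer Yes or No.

No

Backdoor paths from W to Q (paths whose first edge points into W):
  P1: W <- U -> N -> F <- R -> Q
  P2: W <- U -> N -> F <- Q
Condition 1 (no descendant of W in the set): FAILS — N is a descendant of W.
Condition 2 (every backdoor path blocked by {N, R}):
  P1: blocked at chain node N ∈ conditioning set.
  P2: blocked at chain node N ∈ conditioning set.
{N, R} does not satisfy the backdoor criterion.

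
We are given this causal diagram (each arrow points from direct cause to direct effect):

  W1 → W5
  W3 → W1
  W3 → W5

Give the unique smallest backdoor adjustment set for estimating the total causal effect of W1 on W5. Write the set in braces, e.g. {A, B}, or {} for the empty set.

{W3}

Variables eligible for adjustment (non-descendants of W1, excluding W1 and W5): {W3}.
Backdoor paths from W1 to W5:
  P1: W1 <- W3 -> W5
The empty set is not sufficient: P1 (W1 <- W3 -> W5) has no collider blocking it and no conditioned non-collider, so it is open.
Try {W3}:
  P1: blocked at fork node W3 ∈ conditioning set.
{W3} contains no descendant of W1 and blocks every backdoor path.
{W3} is the unique smallest valid adjustment set.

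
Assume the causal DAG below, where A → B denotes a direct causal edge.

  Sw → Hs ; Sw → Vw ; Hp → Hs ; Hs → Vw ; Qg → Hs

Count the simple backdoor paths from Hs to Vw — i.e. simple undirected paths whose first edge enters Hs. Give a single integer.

1

A backdoor path from Hs to Vw is any simple undirected path whose first edge points into Hs (i.e. leaves Hs via a parent).
Parents of Hs: {Hp, Qg, Sw}.
Enumerating:
  P1: Hs <- Sw -> Vw
That exhausts the simple backdoor paths. Count: 1.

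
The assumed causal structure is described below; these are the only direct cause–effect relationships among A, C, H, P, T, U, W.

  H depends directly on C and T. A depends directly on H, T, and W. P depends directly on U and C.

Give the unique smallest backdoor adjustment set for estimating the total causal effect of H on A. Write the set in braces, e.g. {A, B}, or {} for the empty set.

Variables eligible for adjustment (non-descendants of H, excluding H and A): {C, P, T, U, W}.
Backdoor paths from H to A:
  P1: H <- T -> A
The empty set is not sufficient: P1 (H <- T -> A) has no collider blocking it and no conditioned non-collider, so it is open.
Try {T}:
  P1: blocked at fork node T ∈ conditioning set.
{T} contains no descendant of H and blocks every backdoor path.
No other singleton works — e.g. {C} leaves P1 open — so {T} is the unique smallest valid adjustment set.

{T}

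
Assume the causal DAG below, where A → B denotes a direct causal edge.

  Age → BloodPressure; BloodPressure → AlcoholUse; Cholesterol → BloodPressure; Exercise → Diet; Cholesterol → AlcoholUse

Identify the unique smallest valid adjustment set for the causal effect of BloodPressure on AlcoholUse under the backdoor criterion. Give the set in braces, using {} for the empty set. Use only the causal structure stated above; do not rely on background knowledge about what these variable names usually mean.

Variables eligible for adjustment (non-descendants of BloodPressure, excluding BloodPressure and AlcoholUse): {Age, Cholesterol, Diet, Exercise}.
Backdoor paths from BloodPressure to AlcoholUse:
  P1: BloodPressure <- Cholesterol -> AlcoholUse
The empty set is not sufficient: P1 (BloodPressure <- Cholesterol -> AlcoholUse) has no collider blocking it and no conditioned non-collider, so it is open.
Try {Cholesterol}:
  P1: blocked at fork node Cholesterol ∈ conditioning set.
{Cholesterol} contains no descendant of BloodPressure and blocks every backdoor path.
No other singleton works — e.g. {Age} leaves P1 open — so {Cholesterol} is the unique smallest valid adjustment set.

{Cholesterol}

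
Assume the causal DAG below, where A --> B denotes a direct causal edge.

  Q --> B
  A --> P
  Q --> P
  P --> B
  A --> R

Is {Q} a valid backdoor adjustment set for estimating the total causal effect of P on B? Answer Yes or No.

Yes

Backdoor paths from P to B (paths whose first edge points into P):
  P1: P <- Q -> B
Condition 1 (no descendant of P in the set): holds — descendants of P are {B}; none are in {Q}.
Condition 2 (every backdoor path blocked by {Q}):
  P1: blocked at fork node Q ∈ conditioning set.
{Q} satisfies the backdoor criterion.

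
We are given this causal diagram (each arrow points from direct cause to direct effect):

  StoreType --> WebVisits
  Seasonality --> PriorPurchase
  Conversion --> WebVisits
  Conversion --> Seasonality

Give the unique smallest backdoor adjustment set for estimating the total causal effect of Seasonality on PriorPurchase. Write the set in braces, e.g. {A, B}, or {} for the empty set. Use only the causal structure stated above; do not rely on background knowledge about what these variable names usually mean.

{}

Variables eligible for adjustment (non-descendants of Seasonality, excluding Seasonality and PriorPurchase): {Conversion, StoreType, WebVisits}.
Backdoor paths from Seasonality to PriorPurchase:
  (none)
With no backdoor paths the empty set already satisfies the criterion, and it is trivially minimal.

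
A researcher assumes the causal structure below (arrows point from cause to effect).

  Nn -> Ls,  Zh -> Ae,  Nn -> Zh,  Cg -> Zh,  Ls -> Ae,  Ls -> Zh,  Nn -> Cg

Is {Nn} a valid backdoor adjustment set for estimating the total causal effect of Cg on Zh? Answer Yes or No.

Yes

Backdoor paths from Cg to Zh (paths whose first edge points into Cg):
  P1: Cg <- Nn -> Ls -> Zh
  P2: Cg <- Nn -> Ls -> Ae <- Zh
  P3: Cg <- Nn -> Zh
Condition 1 (no descendant of Cg in the set): holds — descendants of Cg are {Ae, Zh}; none are in {Nn}.
Condition 2 (every backdoor path blocked by {Nn}):
  P1: blocked at fork node Nn ∈ conditioning set.
  P2: blocked at fork node Nn ∈ conditioning set.
  P3: blocked at fork node Nn ∈ conditioning set.
{Nn} satisfies the backdoor criterion.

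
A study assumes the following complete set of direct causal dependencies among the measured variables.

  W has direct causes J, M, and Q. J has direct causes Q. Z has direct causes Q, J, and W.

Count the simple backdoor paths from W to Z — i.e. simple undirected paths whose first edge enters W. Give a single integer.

A backdoor path from W to Z is any simple undirected path whose first edge points into W (i.e. leaves W via a parent).
Parents of W: {J, M, Q}.
Enumerating:
  P1: W <- Q -> J -> Z
  P2: W <- Q -> Z
  P3: W <- J <- Q -> Z
  P4: W <- J -> Z
That exhausts the simple backdoor paths. Count: 4.

4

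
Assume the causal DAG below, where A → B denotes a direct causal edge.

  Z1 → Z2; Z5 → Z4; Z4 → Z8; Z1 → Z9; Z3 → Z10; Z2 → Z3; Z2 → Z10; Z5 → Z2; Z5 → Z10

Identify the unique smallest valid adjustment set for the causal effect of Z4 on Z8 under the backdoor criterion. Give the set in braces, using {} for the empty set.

Variables eligible for adjustment (non-descendants of Z4, excluding Z4 and Z8): {Z1, Z10, Z2, Z3, Z5, Z9}.
Backdoor paths from Z4 to Z8:
  (none)
With no backdoor paths the empty set already satisfies the criterion, and it is trivially minimal.

{}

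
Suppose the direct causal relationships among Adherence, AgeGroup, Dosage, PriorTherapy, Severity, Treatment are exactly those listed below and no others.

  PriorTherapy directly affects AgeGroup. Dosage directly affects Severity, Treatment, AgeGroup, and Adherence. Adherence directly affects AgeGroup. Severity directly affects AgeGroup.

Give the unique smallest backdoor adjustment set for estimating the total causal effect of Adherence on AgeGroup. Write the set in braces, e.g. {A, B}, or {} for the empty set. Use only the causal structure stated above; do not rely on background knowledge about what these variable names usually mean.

Variables eligible for adjustment (non-descendants of Adherence, excluding Adherence and AgeGroup): {Dosage, PriorTherapy, Severity, Treatment}.
Backdoor paths from Adherence to AgeGroup:
  P1: Adherence <- Dosage -> Severity -> AgeGroup
  P2: Adherence <- Dosage -> AgeGroup
The empty set is not sufficient: P1 (Adherence <- Dosage -> Severity -> AgeGroup) has no collider blocking it and no conditioned non-collider, so it is open.
Try {Dosage}:
  P1: blocked at fork node Dosage ∈ conditioning set.
  P2: blocked at fork node Dosage ∈ conditioning set.
{Dosage} contains no descendant of Adherence and blocks every backdoor path.
No other singleton works — e.g. {Severity} leaves P2 open — so {Dosage} is the unique smallest valid adjustment set.

{Dosage}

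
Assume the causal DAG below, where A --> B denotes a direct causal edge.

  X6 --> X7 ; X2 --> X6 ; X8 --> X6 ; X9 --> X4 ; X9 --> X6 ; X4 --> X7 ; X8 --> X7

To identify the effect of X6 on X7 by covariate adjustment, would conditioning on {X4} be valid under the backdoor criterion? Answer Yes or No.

No

Backdoor paths from X6 to X7 (paths whose first edge points into X6):
  P1: X6 <- X9 -> X4 -> X7
  P2: X6 <- X8 -> X7
Condition 1 (no descendant of X6 in the set): holds — descendants of X6 are {X7}; none are in {X4}.
Condition 2 (every backdoor path blocked by {X4}):
  P1: blocked at chain node X4 ∈ conditioning set.
  P2: open — no interior node is in the conditioning set.
{X4} does not satisfy the backdoor criterion.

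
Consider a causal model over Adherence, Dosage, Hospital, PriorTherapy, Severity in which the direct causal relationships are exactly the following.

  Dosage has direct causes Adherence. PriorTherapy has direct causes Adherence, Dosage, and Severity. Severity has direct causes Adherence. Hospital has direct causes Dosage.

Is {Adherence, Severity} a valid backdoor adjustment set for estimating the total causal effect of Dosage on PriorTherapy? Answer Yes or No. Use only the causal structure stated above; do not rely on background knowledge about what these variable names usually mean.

Backdoor paths from Dosage to PriorTherapy (paths whose first edge points into Dosage):
  P1: Dosage <- Adherence -> Severity -> PriorTherapy
  P2: Dosage <- Adherence -> PriorTherapy
Condition 1 (no descendant of Dosage in the set): holds — descendants of Dosage are {Hospital, PriorTherapy}; none are in {Adherence, Severity}.
Condition 2 (every backdoor path blocked by {Adherence, Severity}):
  P1: blocked at fork node Adherence ∈ conditioning set.
  P2: blocked at fork node Adherence ∈ conditioning set.
{Adherence, Severity} satisfies the backdoor criterion.

Yes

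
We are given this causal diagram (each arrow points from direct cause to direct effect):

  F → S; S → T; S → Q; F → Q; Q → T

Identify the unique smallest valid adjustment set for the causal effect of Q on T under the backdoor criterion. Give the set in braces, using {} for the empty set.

Variables eligible for adjustment (non-descendants of Q, excluding Q and T): {F, S}.
Backdoor paths from Q to T:
  P1: Q <- F -> S -> T
  P2: Q <- S -> T
The empty set is not sufficient: P1 (Q <- F -> S -> T) has no collider blocking it and no conditioned non-collider, so it is open.
Try {S}:
  P1: blocked at chain node S ∈ conditioning set.
  P2: blocked at fork node S ∈ conditioning set.
{S} contains no descendant of Q and blocks every backdoor path.
No other singleton works — e.g. {F} leaves P2 open — so {S} is the unique smallest valid adjustment set.

{S}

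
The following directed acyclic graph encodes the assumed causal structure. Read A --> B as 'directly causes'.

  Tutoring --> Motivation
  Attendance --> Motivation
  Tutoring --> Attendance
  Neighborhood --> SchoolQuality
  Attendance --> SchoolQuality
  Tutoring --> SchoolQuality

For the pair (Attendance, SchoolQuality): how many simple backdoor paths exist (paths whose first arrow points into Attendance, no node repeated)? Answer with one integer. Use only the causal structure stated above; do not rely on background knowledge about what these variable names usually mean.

1

A backdoor path from Attendance to SchoolQuality is any simple undirected path whose first edge points into Attendance (i.e. leaves Attendance via a parent).
Parents of Attendance: {Tutoring}.
Enumerating:
  P1: Attendance <- Tutoring -> SchoolQuality
That exhausts the simple backdoor paths. Count: 1.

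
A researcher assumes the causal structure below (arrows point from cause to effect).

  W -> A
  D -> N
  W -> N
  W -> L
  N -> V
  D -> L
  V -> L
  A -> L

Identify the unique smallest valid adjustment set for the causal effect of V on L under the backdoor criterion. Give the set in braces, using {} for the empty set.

{N}

Variables eligible for adjustment (non-descendants of V, excluding V and L): {A, D, N, W}.
Backdoor paths from V to L:
  P1: V <- N <- D -> L
  P2: V <- N <- W -> A -> L
  P3: V <- N <- W -> L
The empty set is not sufficient: P1 (V <- N <- D -> L) has no collider blocking it and no conditioned non-collider, so it is open.
Try {N}:
  P1: blocked at chain node N ∈ conditioning set.
  P2: blocked at chain node N ∈ conditioning set.
  P3: blocked at chain node N ∈ conditioning set.
{N} contains no descendant of V and blocks every backdoor path.
No other singleton works — e.g. {D} leaves P2 open — so {N} is the unique smallest valid adjustment set.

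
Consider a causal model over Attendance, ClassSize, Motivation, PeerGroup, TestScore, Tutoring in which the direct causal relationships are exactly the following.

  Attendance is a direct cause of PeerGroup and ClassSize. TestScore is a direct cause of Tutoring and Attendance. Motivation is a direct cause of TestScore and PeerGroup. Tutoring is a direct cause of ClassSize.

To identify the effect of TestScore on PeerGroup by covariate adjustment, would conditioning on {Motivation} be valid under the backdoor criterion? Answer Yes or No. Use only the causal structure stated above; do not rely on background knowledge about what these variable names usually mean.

Yes

Backdoor paths from TestScore to PeerGroup (paths whose first edge points into TestScore):
  P1: TestScore <- Motivation -> PeerGroup
Condition 1 (no descendant of TestScore in the set): holds — descendants of TestScore are {Attendance, ClassSize, PeerGroup, Tutoring}; none are in {Motivation}.
Condition 2 (every backdoor path blocked by {Motivation}):
  P1: blocked at fork node Motivation ∈ conditioning set.
{Motivation} satisfies the backdoor criterion.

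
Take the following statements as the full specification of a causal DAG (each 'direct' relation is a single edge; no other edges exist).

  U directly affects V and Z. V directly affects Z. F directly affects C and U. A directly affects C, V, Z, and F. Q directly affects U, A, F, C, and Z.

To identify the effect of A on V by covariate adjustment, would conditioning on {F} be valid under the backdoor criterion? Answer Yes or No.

Backdoor paths from A to V (paths whose first edge points into A):
  P1: A <- Q -> F -> U -> V
  P2: A <- Q -> F -> U -> Z <- V
  P3: A <- Q -> U -> V
  P4: A <- Q -> U -> Z <- V
  P5: A <- Q -> C <- F -> U -> V
  P6: A <- Q -> C <- F -> U -> Z <- V
  P7: A <- Q -> Z <- U -> V
  P8: A <- Q -> Z <- V
Condition 1 (no descendant of A in the set): FAILS — F is a descendant of A.
Condition 2 (every backdoor path blocked by {F}):
  P1: blocked at chain node F ∈ conditioning set.
  P2: blocked at chain node F ∈ conditioning set.
  P3: open — no interior node is in the conditioning set.
  P4: blocked at collider Z (neither it nor any descendant is in the conditioning set).
  P5: blocked at collider C (neither it nor any descendant is in the conditioning set).
  P6: blocked at collider C (neither it nor any descendant is in the conditioning set).
  P7: blocked at collider Z (neither it nor any descendant is in the conditioning set).
  P8: blocked at collider Z (neither it nor any descendant is in the conditioning set).
{F} does not satisfy the backdoor criterion.

No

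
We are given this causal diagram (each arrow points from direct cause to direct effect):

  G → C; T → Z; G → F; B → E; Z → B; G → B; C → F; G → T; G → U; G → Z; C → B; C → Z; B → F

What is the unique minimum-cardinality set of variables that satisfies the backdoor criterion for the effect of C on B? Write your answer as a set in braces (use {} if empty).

{G}

Variables eligible for adjustment (non-descendants of C, excluding C and B): {G, T, U}.
Backdoor paths from C to B:
  P1: C <- G -> T -> Z -> B
  P2: C <- G -> Z -> B
  P3: C <- G -> B
  P4: C <- G -> F <- B
The empty set is not sufficient: P1 (C <- G -> T -> Z -> B) has no collider blocking it and no conditioned non-collider, so it is open.
Try {G}:
  P1: blocked at fork node G ∈ conditioning set.
  P2: blocked at fork node G ∈ conditioning set.
  P3: blocked at fork node G ∈ conditioning set.
  P4: blocked at fork node G ∈ conditioning set.
{G} contains no descendant of C and blocks every backdoor path.
No other singleton works — e.g. {T} leaves P2 open — so {G} is the unique smallest valid adjustment set.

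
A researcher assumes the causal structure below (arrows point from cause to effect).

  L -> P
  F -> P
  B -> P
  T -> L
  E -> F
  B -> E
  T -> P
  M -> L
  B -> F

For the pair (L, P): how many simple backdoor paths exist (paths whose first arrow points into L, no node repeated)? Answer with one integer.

1

A backdoor path from L to P is any simple undirected path whose first edge points into L (i.e. leaves L via a parent).
Parents of L: {M, T}.
Enumerating:
  P1: L <- T -> P
That exhausts the simple backdoor paths. Count: 1.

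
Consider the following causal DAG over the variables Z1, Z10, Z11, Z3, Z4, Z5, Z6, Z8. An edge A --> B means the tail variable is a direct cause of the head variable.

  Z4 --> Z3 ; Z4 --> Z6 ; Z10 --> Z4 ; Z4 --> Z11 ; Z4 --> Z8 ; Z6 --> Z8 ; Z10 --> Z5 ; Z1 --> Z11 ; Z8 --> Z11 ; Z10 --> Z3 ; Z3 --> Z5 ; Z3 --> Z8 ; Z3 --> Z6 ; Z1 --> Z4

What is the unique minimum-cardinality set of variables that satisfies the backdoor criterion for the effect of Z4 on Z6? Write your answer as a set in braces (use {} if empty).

{Z10}

Variables eligible for adjustment (non-descendants of Z4, excluding Z4 and Z6): {Z1, Z10}.
Backdoor paths from Z4 to Z6:
  P1: Z4 <- Z10 -> Z3 -> Z6
  P2: Z4 <- Z10 -> Z3 -> Z8 <- Z6
  P3: Z4 <- Z10 -> Z5 <- Z3 -> Z6
  P4: Z4 <- Z10 -> Z5 <- Z3 -> Z8 <- Z6
  P5: Z4 <- Z1 -> Z11 <- Z8 <- Z3 -> Z6
  P6: Z4 <- Z1 -> Z11 <- Z8 <- Z6
The empty set is not sufficient: P1 (Z4 <- Z10 -> Z3 -> Z6) has no collider blocking it and no conditioned non-collider, so it is open.
Try {Z10}:
  P1: blocked at fork node Z10 ∈ conditioning set.
  P2: blocked at fork node Z10 ∈ conditioning set.
  P3: blocked at fork node Z10 ∈ conditioning set.
  P4: blocked at fork node Z10 ∈ conditioning set.
  P5: blocked at collider Z11 (neither it nor any descendant is in the conditioning set).
  P6: blocked at collider Z11 (neither it nor any descendant is in the conditioning set).
{Z10} contains no descendant of Z4 and blocks every backdoor path.
No other singleton works — e.g. {Z1} leaves P1 open — so {Z10} is the unique smallest valid adjustment set.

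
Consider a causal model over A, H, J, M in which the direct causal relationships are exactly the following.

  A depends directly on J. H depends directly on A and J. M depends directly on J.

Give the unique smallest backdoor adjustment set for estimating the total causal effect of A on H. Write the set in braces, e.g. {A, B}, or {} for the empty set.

{J}

Variables eligible for adjustment (non-descendants of A, excluding A and H): {J, M}.
Backdoor paths from A to H:
  P1: A <- J -> H
The empty set is not sufficient: P1 (A <- J -> H) has no collider blocking it and no conditioned non-collider, so it is open.
Try {J}:
  P1: blocked at fork node J ∈ conditioning set.
{J} contains no descendant of A and blocks every backdoor path.
No other singleton works — e.g. {M} leaves P1 open — so {J} is the unique smallest valid adjustment set.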